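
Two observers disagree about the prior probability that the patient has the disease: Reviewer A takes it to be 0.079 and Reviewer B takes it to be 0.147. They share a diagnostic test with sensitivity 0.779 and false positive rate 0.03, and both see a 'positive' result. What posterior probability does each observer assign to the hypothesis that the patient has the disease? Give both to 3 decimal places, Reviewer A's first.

The likelihood ratio for a 'positive' result is 0.779/0.03 = 25.967.
Reviewer A: prior odds 0.079/0.921 = 0.085776; posterior odds 2.2273; posterior probability 0.690.
Reviewer B: prior odds 0.147/0.853 = 0.17233; posterior odds 4.4749; posterior probability 0.817.

Reviewer A: 0.690; Reviewer B: 0.817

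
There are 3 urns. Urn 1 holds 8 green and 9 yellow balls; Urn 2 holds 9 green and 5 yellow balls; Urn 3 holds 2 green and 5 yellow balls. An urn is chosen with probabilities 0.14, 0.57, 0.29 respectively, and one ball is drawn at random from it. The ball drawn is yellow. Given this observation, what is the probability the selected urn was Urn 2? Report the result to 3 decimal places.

Posterior probability ≈ 0.420

P(yellow|Urn 1) = 0.5294; P(yellow|Urn 2) = 0.3571; P(yellow|Urn 3) = 0.7143.
Prior × likelihood for each source: 0.14·0.5294=0.07412, 0.57·0.3571=0.2036, 0.29·0.7143=0.2071. Summing gives P(yellow) = 0.48483.
P(Urn 2 | yellow) = 0.2036 / 0.48483 = 0.420.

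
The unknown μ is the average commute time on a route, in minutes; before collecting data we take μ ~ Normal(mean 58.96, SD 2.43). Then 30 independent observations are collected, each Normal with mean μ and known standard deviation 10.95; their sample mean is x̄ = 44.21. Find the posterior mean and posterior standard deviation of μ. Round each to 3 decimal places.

With known σ, the Normal prior is conjugate. Weight on the data is w = (n/σ²)/(n/σ² + 1/τ₀²) = 0.250203/(0.250203+0.169351) = 0.59636.
Posterior mean = w·x̄ + (1−w)·μ₀ = 0.59636·44.21 + 0.40364·58.96 = 50.164. Posterior variance = 1/(0.250203+0.169351) = 2.38348, so SD = 1.544.

Posterior mean ≈ 50.164; posterior SD ≈ 1.544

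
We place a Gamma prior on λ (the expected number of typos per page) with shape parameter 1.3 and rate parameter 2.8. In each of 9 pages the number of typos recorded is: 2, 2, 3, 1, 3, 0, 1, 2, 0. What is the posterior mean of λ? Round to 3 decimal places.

Posterior mean ≈ 1.297

The Poisson likelihood adds the total count to the shape and the number of exposure periods to the rate. Here ∑xᵢ = 14 and n = 9, so shape 1.3→15.3 and rate 2.8→11.8.
Posterior mean = shape/rate = 15.3/11.8 = 1.297.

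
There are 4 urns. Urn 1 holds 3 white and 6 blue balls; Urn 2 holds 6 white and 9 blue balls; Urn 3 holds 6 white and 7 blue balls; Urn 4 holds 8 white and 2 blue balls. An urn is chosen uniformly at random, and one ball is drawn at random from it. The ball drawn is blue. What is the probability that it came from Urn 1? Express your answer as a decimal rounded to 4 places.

Posterior probability ≈ 0.3325

Tabulate prior·likelihood by source: [1] prior 0.25, lik 0.6667, product 0.1667; [2] prior 0.25, lik 0.6, product 0.1500; [3] prior 0.25, lik 0.5385, product 0.1346; [4] prior 0.25, lik 0.2, product 0.05000.
Normalizing constant = 0.50128; the posterior for Urn 1 is its product over the sum, 0.1667/0.50128 = 0.3325.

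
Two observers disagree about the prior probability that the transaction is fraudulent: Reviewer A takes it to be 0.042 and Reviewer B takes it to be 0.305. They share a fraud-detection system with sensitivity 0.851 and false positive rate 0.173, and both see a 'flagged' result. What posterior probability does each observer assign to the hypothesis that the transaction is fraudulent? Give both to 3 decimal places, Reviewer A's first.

Reviewer A: 0.177; Reviewer B: 0.683

The likelihood ratio for a 'flagged' result is 0.851/0.173 = 4.9191.
Reviewer A: prior odds 0.042/0.958 = 0.043841; posterior odds 0.21566; posterior probability 0.177.
Reviewer B: prior odds 0.305/0.695 = 0.43885; posterior odds 2.1587; posterior probability 0.683.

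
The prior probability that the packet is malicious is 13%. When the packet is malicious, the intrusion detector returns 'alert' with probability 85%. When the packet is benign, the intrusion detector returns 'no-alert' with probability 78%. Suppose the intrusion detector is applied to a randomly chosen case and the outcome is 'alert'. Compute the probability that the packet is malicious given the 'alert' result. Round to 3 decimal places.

Write H for 'the packet is malicious'. Prior odds H:¬H = 0.13/0.87 = 0.14943. For the 'alert' outcome, the likelihood ratio is 0.85/0.22 = 3.8636.
Posterior odds = 0.14943 × 3.8636 = 0.57732, so P(H|E) = 0.57732/(1+0.57732) = 0.366.

P(H | E) ≈ 0.366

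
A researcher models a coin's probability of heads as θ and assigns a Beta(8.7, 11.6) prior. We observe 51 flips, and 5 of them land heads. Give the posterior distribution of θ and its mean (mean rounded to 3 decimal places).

Observing 5 successes and 46 failures updates Beta(8.7, 11.6) by adding the success and failure counts to the two shape parameters: α = 8.7+5 = 13.7, β = 11.6+46 = 57.6.
E[θ | data] = 13.7/(13.7+57.6) = 0.192.

Posterior: Beta(13.7, 57.6); mean ≈ 0.192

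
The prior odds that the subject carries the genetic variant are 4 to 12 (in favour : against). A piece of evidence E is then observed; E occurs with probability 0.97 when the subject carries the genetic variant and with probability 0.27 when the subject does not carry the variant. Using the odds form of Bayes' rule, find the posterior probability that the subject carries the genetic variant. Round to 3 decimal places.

Posterior probability ≈ 0.545

Prior odds = 4/12 = 0.33333.
Likelihood ratio for E = 0.97/0.27 = 3.5926.
Posterior odds = prior odds × LR = 1.1975.
Posterior probability = odds/(1+odds) = 1.1975/2.1975 = 0.545.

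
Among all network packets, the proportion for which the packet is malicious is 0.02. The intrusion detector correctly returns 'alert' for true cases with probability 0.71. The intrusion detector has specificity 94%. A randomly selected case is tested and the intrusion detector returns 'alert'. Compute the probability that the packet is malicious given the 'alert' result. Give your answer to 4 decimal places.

P(H | E) ≈ 0.1945

Write H for 'the packet is malicious'. Prior odds H:¬H = 0.02/0.98 = 0.020408. For the 'alert' outcome, the likelihood ratio is 0.71/0.06 = 11.833.
Posterior odds = 0.020408 × 11.833 = 0.24150, so P(H|E) = 0.24150/(1+0.24150) = 0.1945.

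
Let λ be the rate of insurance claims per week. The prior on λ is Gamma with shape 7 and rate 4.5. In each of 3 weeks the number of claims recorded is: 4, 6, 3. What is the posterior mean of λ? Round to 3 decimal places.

The Poisson likelihood adds the total count to the shape and the number of exposure periods to the rate. Here ∑xᵢ = 13 and n = 3, so shape 7→20 and rate 4.5→7.5.
E[λ | data] = 20/7.5 = 2.667.

Posterior mean ≈ 2.667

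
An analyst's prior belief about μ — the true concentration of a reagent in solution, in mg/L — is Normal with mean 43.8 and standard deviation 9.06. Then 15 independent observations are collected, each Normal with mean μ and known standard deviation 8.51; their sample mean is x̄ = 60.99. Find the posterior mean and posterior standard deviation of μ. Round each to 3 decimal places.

Posterior mean ≈ 60.035; posterior SD ≈ 2.135

With known σ, the Normal prior is conjugate. Weight on the data is w = (n/σ²)/(n/σ² + 1/τ₀²) = 0.207125/(0.207125+0.0121827) = 0.94445.
Posterior mean = w·x̄ + (1−w)·μ₀ = 0.94445·60.99 + 0.055551·43.8 = 60.035. Posterior variance = 1/(0.207125+0.0121827) = 4.55981, so SD = 2.135.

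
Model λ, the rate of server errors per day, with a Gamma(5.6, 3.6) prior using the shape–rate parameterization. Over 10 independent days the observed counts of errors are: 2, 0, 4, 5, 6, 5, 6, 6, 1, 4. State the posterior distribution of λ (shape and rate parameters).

The Poisson likelihood adds the total count to the shape and the number of exposure periods to the rate. Here ∑xᵢ = 39 and n = 10, so shape 5.6→44.6 and rate 3.6→13.6.

Posterior: Gamma(shape=44.6, rate=13.6)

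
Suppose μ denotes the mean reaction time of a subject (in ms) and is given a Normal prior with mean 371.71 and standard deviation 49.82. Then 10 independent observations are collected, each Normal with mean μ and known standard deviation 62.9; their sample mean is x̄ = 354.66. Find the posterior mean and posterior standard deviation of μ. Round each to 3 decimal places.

With known σ, the Normal prior is conjugate. Weight on the data is w = (n/σ²)/(n/σ² + 1/τ₀²) = 0.00252754/(0.00252754+0.00040290) = 0.86251.
Posterior mean = w·x̄ + (1−w)·μ₀ = 0.86251·354.66 + 0.13749·371.71 = 357.004. Posterior variance = 1/(0.00252754+0.00040290) = 341.246, so SD = 18.473.

Posterior mean ≈ 357.004; posterior SD ≈ 18.473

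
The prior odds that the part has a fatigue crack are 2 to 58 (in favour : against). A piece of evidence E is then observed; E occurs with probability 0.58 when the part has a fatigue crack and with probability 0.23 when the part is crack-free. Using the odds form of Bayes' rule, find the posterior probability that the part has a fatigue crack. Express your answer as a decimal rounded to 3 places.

Posterior probability ≈ 0.080

Prior odds = 2/58 = 0.034483.
Likelihood ratio for E = 0.58/0.23 = 2.5217.
Posterior odds = prior odds × LR = 0.086957.
Posterior probability = odds/(1+odds) = 0.086957/1.0870 = 0.080.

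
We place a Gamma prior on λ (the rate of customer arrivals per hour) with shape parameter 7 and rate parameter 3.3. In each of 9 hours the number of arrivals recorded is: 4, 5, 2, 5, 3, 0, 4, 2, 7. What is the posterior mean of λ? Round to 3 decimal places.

Posterior mean ≈ 3.171

Total count ∑xᵢ = 32 over n = 9 hours.
Gamma is conjugate to the Poisson likelihood: posterior is Gamma(shape = 7+32 = 39, rate = 3.3+9 = 12.3).
E[λ | data] = 39/12.3 = 3.171.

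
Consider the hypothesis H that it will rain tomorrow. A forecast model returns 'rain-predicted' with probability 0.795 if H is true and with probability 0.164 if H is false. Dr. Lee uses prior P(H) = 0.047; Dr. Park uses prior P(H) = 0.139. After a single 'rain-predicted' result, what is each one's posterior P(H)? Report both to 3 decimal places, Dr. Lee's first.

Dr. Lee: 0.193; Dr. Park: 0.439

P('+'|H) = 0.795, P('+'|¬H) = 0.164.
Dr. Lee: numerator 0.795·0.047 = 0.037365; evidence = 0.037365+0.164·0.953 = 0.19366; posterior = 0.193.
Dr. Park: numerator 0.795·0.139 = 0.11051; evidence = 0.11051+0.164·0.861 = 0.25171; posterior = 0.439.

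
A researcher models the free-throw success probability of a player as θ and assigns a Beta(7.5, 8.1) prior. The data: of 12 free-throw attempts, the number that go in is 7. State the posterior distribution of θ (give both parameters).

The binomial likelihood is conjugate to the Beta prior: with 7 successes and 5 failures, the posterior is Beta(7.5+7, 8.1+5) = Beta(14.5, 13.1).

Posterior: Beta(14.5, 13.1)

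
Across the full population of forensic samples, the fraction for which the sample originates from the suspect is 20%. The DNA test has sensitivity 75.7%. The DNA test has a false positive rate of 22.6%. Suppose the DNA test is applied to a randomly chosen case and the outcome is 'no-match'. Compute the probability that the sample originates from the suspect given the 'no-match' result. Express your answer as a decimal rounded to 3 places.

P(H | E) ≈ 0.073

Let H be the event that the sample originates from the suspect. P(H) = 0.2, so P(¬H) = 0.8. With E the 'no-match' result, P(E|H) = 0.243 and P(E|¬H) = 0.774.
P(E) = 0.243·0.2 + 0.774·0.8 = 0.048600 + 0.61920 = 0.66780.
By Bayes' theorem, P(H|E) = 0.048600 / 0.66780 = 0.073.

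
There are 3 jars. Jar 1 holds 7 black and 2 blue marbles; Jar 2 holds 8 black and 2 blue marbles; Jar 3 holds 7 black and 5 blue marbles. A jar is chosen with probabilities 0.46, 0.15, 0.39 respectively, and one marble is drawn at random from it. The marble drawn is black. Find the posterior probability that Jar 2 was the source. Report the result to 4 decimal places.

Posterior probability ≈ 0.1701

P(black|Jar 1) = 0.7778; P(black|Jar 2) = 0.8; P(black|Jar 3) = 0.5833.
Prior × likelihood for each source: 0.46·0.7778=0.3578, 0.15·0.8=0.1200, 0.39·0.5833=0.2275. Summing gives P(black) = 0.70528.
P(Jar 2 | black) = 0.1200 / 0.70528 = 0.1701.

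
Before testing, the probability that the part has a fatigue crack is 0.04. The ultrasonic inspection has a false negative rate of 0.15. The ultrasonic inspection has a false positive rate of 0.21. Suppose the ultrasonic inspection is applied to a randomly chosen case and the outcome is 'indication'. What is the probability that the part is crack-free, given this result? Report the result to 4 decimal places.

Let H be the event that the part has a fatigue crack. P(H) = 0.04, so P(¬H) = 0.96. With E the 'indication' result, P(E|H) = 0.85 and P(E|¬H) = 0.21.
P(E) = 0.85·0.04 + 0.21·0.96 = 0.034000 + 0.20160 = 0.23560.
By Bayes' theorem, P(H|E) = 0.034000 / 0.23560 = 0.1443. Hence P(¬H|E) = 1 − 0.1443 = 0.8557.

P(¬H | E) ≈ 0.8557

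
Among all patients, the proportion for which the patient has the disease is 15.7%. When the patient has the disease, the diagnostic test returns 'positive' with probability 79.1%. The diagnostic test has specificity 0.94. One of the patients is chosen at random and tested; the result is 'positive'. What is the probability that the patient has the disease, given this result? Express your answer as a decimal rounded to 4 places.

P(H | E) ≈ 0.7106

Let H be the event that the patient has the disease. P(H) = 0.157, so P(¬H) = 0.843. With E the 'positive' result, P(E|H) = 0.791 and P(E|¬H) = 0.06.
P(E) = 0.791·0.157 + 0.06·0.843 = 0.12419 + 0.050580 = 0.17477.
By Bayes' theorem, P(H|E) = 0.12419 / 0.17477 = 0.7106.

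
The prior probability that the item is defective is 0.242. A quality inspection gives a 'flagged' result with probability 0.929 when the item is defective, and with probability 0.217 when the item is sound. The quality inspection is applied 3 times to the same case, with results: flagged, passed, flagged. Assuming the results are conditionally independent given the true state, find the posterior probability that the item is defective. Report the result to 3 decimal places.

Posterior P(H) ≈ 0.347

With H the event that the item is defective, the joint likelihood of the observed sequence is P(data|H) = 0.929·0.071·0.929 = 0.061276 and P(data|¬H) = 0.217·0.783·0.217 = 0.036871.
Bayes: P(H|data) = 0.242·0.061276 / (0.242·0.061276 + 0.758·0.036871) = 0.014829/0.042777 = 0.3467.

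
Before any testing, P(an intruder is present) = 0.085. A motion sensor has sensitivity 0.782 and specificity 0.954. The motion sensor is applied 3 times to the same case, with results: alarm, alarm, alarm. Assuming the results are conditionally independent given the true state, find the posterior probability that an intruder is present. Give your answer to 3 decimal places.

Let H be the event that an intruder is present; start with P(H) = 0.085. P('alarm'|H) = 0.782, P('alarm'|¬H) = 0.046.
Update on result 1 ('alarm'): P(H) ← 0.782·0.0850 / (0.782·0.0850 + 0.046·0.9150) = 0.066470/0.10856 = 0.6123.
Update on result 2 ('alarm'): P(H) ← 0.782·0.6123 / (0.782·0.6123 + 0.046·0.3877) = 0.47881/0.49664 = 0.9641.
Update on result 3 ('alarm'): P(H) ← 0.782·0.9641 / (0.782·0.9641 + 0.046·0.0359) = 0.75392/0.75557 = 0.9978.

Posterior P(H) ≈ 0.998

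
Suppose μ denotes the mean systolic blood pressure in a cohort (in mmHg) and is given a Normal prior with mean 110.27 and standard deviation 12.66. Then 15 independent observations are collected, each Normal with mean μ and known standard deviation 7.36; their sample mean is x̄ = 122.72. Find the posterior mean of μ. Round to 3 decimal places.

Posterior mean ≈ 122.446

With known σ, the Normal prior is conjugate. Weight on the data is w = (n/σ²)/(n/σ² + 1/τ₀²) = 0.276908/(0.276908+0.00623925) = 0.97796.
Posterior mean = w·x̄ + (1−w)·μ₀ = 0.97796·122.72 + 0.022035·110.27 = 122.446.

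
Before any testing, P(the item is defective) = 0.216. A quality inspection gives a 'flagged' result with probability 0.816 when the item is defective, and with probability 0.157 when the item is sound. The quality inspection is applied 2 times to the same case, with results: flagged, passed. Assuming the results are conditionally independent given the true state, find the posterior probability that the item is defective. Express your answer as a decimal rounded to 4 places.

Let H be the event that the item is defective; start with P(H) = 0.216. P('flagged'|H) = 0.816, P('flagged'|¬H) = 0.157.
Update on result 1 ('flagged'): P(H) ← 0.816·0.2160 / (0.816·0.2160 + 0.157·0.7840) = 0.17626/0.29934 = 0.5888.
Update on result 2 ('passed'): P(H) ← 0.184·0.5888 / (0.184·0.5888 + 0.843·0.4112) = 0.10834/0.45498 = 0.2381.

Posterior P(H) ≈ 0.2381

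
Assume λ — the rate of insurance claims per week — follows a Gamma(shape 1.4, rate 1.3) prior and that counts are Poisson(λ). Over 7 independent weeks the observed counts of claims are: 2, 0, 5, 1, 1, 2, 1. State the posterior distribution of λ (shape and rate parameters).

The Poisson likelihood adds the total count to the shape and the number of exposure periods to the rate. Here ∑xᵢ = 12 and n = 7, so shape 1.4→13.4 and rate 1.3→8.3.

Posterior: Gamma(shape=13.4, rate=8.3)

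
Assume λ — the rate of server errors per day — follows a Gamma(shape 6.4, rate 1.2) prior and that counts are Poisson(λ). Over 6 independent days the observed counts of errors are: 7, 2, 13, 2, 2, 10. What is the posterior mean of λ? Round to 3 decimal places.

Posterior mean ≈ 5.889

The Poisson likelihood adds the total count to the shape and the number of exposure periods to the rate. Here ∑xᵢ = 36 and n = 6, so shape 6.4→42.4 and rate 1.2→7.2.
Posterior mean = shape/rate = 42.4/7.2 = 5.889.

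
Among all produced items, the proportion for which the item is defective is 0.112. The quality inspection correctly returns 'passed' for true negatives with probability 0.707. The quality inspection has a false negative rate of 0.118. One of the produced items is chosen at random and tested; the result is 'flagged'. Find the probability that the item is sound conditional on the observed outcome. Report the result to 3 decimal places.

Let H be the event that the item is defective. P(H) = 0.112, so P(¬H) = 0.888. With E the 'flagged' result, P(E|H) = 0.882 and P(E|¬H) = 0.293.
P(E) = 0.882·0.112 + 0.293·0.888 = 0.098784 + 0.26018 = 0.35897.
By Bayes' theorem, P(H|E) = 0.098784 / 0.35897 = 0.275. Hence P(¬H|E) = 1 − 0.275 = 0.725.

P(¬H | E) ≈ 0.725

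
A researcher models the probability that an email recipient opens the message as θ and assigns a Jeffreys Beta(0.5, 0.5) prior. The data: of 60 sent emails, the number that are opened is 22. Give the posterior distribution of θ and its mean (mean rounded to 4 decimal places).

The binomial likelihood is conjugate to the Beta prior: with 22 successes and 38 failures, the posterior is Beta(0.5+22, 0.5+38) = Beta(22.5, 38.5).
E[θ | data] = 22.5/(22.5+38.5) = 0.3689.

Posterior: Beta(22.5, 38.5); mean ≈ 0.3689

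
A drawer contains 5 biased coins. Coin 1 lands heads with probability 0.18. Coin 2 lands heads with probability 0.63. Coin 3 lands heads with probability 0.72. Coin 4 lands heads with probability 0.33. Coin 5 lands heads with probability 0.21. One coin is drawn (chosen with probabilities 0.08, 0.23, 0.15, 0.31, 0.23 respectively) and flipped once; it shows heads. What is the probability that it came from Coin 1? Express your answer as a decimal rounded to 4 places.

P(heads|C1) = 0.18; P(heads|C2) = 0.63; P(heads|C3) = 0.72; P(heads|C4) = 0.33; P(heads|C5) = 0.21.
Prior × likelihood for each source: 0.08·0.18=0.01440, 0.23·0.63=0.1449, 0.15·0.72=0.1080, 0.31·0.33=0.1023, 0.23·0.21=0.04830. Summing gives P(heads) = 0.41790.
P(Coin 1 | heads) = 0.01440 / 0.41790 = 0.0345.

Posterior probability ≈ 0.0345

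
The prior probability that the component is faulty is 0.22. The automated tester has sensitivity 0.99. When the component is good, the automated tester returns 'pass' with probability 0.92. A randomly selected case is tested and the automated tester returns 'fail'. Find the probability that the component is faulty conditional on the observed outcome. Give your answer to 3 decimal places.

P(H | E) ≈ 0.777

Write H for 'the component is faulty'. Prior odds H:¬H = 0.22/0.78 = 0.28205. For the 'fail' outcome, the likelihood ratio is 0.99/0.08 = 12.375.
Posterior odds = 0.28205 × 12.375 = 3.4904, so P(H|E) = 3.4904/(1+3.4904) = 0.777.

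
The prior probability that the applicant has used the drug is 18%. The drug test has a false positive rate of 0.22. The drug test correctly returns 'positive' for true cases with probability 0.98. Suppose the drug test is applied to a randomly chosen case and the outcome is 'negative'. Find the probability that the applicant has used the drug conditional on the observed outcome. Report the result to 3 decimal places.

Write H for 'the applicant has used the drug'. Prior odds H:¬H = 0.18/0.82 = 0.21951. For the 'negative' outcome, the likelihood ratio is 0.02/0.78 = 0.025641.
Posterior odds = 0.21951 × 0.025641 = 0.0056285, so P(H|E) = 0.0056285/(1+0.0056285) = 0.006.

P(H | E) ≈ 0.006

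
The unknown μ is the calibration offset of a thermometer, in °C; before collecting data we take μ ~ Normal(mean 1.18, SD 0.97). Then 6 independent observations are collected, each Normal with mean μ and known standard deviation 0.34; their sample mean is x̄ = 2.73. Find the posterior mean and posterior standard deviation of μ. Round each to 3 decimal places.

Prior precision 1/τ₀² = 1/0.97² = 1.06281; data precision n/σ² = 6/0.34² = 51.9031.
Posterior precision = 1.06281 + 51.9031 = 52.9659, giving posterior SD = 1/√52.9659 = 0.137.
Posterior mean = (1.06281·1.18 + 51.9031·2.73) / 52.9659 = 2.699.

Posterior mean ≈ 2.699; posterior SD ≈ 0.137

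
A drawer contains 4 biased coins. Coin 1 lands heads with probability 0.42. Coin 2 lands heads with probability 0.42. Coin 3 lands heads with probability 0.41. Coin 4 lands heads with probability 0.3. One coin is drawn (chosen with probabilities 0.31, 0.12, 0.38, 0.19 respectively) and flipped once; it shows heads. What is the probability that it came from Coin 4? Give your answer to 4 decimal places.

Posterior probability ≈ 0.1449

P(heads|C1) = 0.42; P(heads|C2) = 0.42; P(heads|C3) = 0.41; P(heads|C4) = 0.3.
Prior × likelihood for each source: 0.31·0.42=0.1302, 0.12·0.42=0.05040, 0.38·0.41=0.1558, 0.19·0.3=0.05700. Summing gives P(heads) = 0.39340.
P(Coin 4 | heads) = 0.05700 / 0.39340 = 0.1449.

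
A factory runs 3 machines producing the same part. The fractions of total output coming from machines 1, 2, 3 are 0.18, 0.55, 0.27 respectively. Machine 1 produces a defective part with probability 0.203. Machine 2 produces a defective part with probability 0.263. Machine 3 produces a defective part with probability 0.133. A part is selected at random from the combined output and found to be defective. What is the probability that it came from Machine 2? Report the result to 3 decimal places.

Posterior probability ≈ 0.666

Tabulate prior·likelihood by source: [1] prior 0.18, lik 0.203, product 0.03654; [2] prior 0.55, lik 0.263, product 0.1447; [3] prior 0.27, lik 0.133, product 0.03591.
Normalizing constant = 0.21710; the posterior for Machine 2 is its product over the sum, 0.1447/0.21710 = 0.666.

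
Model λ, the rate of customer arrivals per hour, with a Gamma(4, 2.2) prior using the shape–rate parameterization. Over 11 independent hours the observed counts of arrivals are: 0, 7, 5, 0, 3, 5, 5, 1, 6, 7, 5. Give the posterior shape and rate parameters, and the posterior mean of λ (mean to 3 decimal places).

Posterior: Gamma(shape=48, rate=13.2); mean ≈ 3.636

Total count ∑xᵢ = 44 over n = 11 hours.
Gamma is conjugate to the Poisson likelihood: posterior is Gamma(shape = 4+44 = 48, rate = 2.2+11 = 13.2).
Posterior mean = shape/rate = 48/13.2 = 3.636.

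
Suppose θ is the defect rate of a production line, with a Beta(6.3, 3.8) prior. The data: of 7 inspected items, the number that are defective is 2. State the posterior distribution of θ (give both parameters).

The binomial likelihood is conjugate to the Beta prior: with 2 successes and 5 failures, the posterior is Beta(6.3+2, 3.8+5) = Beta(8.3, 8.8).

Posterior: Beta(8.3, 8.8)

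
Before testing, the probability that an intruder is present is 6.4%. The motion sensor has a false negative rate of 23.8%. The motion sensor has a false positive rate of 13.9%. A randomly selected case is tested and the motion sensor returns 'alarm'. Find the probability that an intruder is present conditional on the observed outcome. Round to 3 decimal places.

P(H | E) ≈ 0.273

Let H be the event that an intruder is present. P(H) = 0.064, so P(¬H) = 0.936. With E the 'alarm' result, P(E|H) = 0.762 and P(E|¬H) = 0.139.
P(E) = 0.762·0.064 + 0.139·0.936 = 0.048768 + 0.13010 = 0.17887.
By Bayes' theorem, P(H|E) = 0.048768 / 0.17887 = 0.273.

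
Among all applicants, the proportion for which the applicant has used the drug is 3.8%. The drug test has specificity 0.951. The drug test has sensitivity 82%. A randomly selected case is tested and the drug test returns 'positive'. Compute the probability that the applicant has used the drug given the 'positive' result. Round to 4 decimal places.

Let H be the event that the applicant has used the drug. P(H) = 0.038, so P(¬H) = 0.962. With E the 'positive' result, P(E|H) = 0.82 and P(E|¬H) = 0.049.
P(E) = 0.82·0.038 + 0.049·0.962 = 0.031160 + 0.047138 = 0.078298.
By Bayes' theorem, P(H|E) = 0.031160 / 0.078298 = 0.3980.

P(H | E) ≈ 0.3980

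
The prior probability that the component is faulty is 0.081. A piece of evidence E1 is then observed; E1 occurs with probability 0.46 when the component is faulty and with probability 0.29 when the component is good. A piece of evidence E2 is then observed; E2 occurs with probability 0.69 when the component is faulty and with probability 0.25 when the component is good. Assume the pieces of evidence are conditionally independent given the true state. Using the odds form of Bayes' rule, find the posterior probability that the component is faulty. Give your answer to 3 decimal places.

Prior odds = 0.081/(1−0.081) = 0.088139. In log-odds, ln(0.088139) = -2.4288.
Add log likelihood ratios: ln(1.5862) + ln(2.7600) = 1.4766.
Posterior log-odds = -0.95226, so posterior odds = exp(-0.95226) = 0.38587. Converting, P(H|E) = 0.38587/1.3859 = 0.278.

Posterior probability ≈ 0.278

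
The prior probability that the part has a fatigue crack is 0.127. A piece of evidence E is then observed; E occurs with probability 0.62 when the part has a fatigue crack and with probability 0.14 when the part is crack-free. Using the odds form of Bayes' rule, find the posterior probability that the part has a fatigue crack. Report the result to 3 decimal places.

Posterior probability ≈ 0.392

Prior odds = 0.127/(1−0.127) = 0.14548. In log-odds, ln(0.14548) = -1.9277.
Add log likelihood ratio: ln(4.4286) = 1.4881.
Posterior log-odds = -0.43967, so posterior odds = exp(-0.43967) = 0.64425. Converting, P(H|E) = 0.64425/1.6442 = 0.392.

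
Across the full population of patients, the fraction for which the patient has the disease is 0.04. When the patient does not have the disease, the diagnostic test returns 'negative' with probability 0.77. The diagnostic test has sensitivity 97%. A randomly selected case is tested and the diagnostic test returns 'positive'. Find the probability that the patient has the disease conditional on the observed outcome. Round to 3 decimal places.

P(H | E) ≈ 0.149

Write H for 'the patient has the disease'. Prior odds H:¬H = 0.04/0.96 = 0.041667. For the 'positive' outcome, the likelihood ratio is 0.97/0.23 = 4.2174.
Posterior odds = 0.041667 × 4.2174 = 0.17572, so P(H|E) = 0.17572/(1+0.17572) = 0.149.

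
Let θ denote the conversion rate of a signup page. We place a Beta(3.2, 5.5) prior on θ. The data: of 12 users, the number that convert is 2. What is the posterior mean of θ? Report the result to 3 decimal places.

Posterior mean ≈ 0.251

The binomial likelihood is conjugate to the Beta prior: with 2 successes and 10 failures, the posterior is Beta(3.2+2, 5.5+10) = Beta(5.2, 15.5).
Posterior mean = α/(α+β) = 5.2/20.7 = 0.251.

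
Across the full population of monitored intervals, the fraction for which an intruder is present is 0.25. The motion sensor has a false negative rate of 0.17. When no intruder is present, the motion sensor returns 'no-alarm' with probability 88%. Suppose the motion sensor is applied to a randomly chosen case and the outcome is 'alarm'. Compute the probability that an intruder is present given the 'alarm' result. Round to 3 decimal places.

Write H for 'an intruder is present'. Prior odds H:¬H = 0.25/0.75 = 0.33333. For the 'alarm' outcome, the likelihood ratio is 0.83/0.12 = 6.9167.
Posterior odds = 0.33333 × 6.9167 = 2.3056, so P(H|E) = 2.3056/(1+2.3056) = 0.697.

P(H | E) ≈ 0.697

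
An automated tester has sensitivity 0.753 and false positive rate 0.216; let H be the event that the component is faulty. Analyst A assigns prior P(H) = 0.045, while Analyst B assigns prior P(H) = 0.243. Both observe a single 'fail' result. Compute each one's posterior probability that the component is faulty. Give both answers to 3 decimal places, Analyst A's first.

Analyst A: 0.141; Analyst B: 0.528

The likelihood ratio for a 'fail' result is 0.753/0.216 = 3.4861.
Analyst A: prior odds 0.045/0.955 = 0.047120; posterior odds 0.16427; posterior probability 0.141.
Analyst B: prior odds 0.243/0.757 = 0.32100; posterior odds 1.1191; posterior probability 0.528.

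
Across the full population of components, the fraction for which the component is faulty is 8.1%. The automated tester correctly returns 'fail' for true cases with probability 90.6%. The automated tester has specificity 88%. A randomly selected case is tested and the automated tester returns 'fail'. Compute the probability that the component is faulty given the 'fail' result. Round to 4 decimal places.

Write H for 'the component is faulty'. Prior odds H:¬H = 0.081/0.919 = 0.088139. For the 'fail' outcome, the likelihood ratio is 0.906/0.12 = 7.5500.
Posterior odds = 0.088139 × 7.5500 = 0.66545, so P(H|E) = 0.66545/(1+0.66545) = 0.3996.

P(H | E) ≈ 0.3996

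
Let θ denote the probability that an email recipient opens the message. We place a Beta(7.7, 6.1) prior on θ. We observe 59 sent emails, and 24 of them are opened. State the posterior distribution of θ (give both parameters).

The binomial likelihood is conjugate to the Beta prior: with 24 successes and 35 failures, the posterior is Beta(7.7+24, 6.1+35) = Beta(31.7, 41.1).

Posterior: Beta(31.7, 41.1)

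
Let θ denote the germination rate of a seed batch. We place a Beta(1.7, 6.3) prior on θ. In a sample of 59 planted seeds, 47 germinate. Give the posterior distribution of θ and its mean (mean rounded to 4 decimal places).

Observing 47 successes and 12 failures updates Beta(1.7, 6.3) by adding the success and failure counts to the two shape parameters: α = 1.7+47 = 48.7, β = 6.3+12 = 18.3.
E[θ | data] = 48.7/(48.7+18.3) = 0.7269.

Posterior: Beta(48.7, 18.3); mean ≈ 0.7269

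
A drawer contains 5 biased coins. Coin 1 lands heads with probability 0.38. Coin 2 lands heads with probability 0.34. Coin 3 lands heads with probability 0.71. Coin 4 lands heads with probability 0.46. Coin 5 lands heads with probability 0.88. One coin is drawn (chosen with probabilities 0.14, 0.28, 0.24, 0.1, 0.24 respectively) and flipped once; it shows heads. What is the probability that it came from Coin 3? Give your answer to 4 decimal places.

Posterior probability ≈ 0.2958

Tabulate prior·likelihood by source: [1] prior 0.14, lik 0.38, product 0.05320; [2] prior 0.28, lik 0.34, product 0.09520; [3] prior 0.24, lik 0.71, product 0.1704; [4] prior 0.1, lik 0.46, product 0.04600; [5] prior 0.24, lik 0.88, product 0.2112.
Normalizing constant = 0.57600; the posterior for Coin 3 is its product over the sum, 0.1704/0.57600 = 0.2958.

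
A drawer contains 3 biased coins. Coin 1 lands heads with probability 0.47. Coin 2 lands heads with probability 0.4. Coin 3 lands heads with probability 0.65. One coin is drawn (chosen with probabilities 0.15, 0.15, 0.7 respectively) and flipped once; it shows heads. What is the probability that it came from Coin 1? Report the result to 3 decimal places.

Posterior probability ≈ 0.120

Tabulate prior·likelihood by source: [1] prior 0.15, lik 0.47, product 0.07050; [2] prior 0.15, lik 0.4, product 0.06000; [3] prior 0.7, lik 0.65, product 0.4550.
Normalizing constant = 0.58550; the posterior for Coin 1 is its product over the sum, 0.07050/0.58550 = 0.120.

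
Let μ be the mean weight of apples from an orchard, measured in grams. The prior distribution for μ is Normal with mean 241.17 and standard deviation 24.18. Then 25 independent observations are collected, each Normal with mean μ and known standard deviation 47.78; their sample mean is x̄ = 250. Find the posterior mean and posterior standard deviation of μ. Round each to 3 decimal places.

Posterior mean ≈ 248.807; posterior SD ≈ 8.887

With known σ, the Normal prior is conjugate. Weight on the data is w = (n/σ²)/(n/σ² + 1/τ₀²) = 0.0109508/(0.0109508+0.00171036) = 0.86491.
Posterior mean = w·x̄ + (1−w)·μ₀ = 0.86491·250 + 0.13509·241.17 = 248.807. Posterior variance = 1/(0.0109508+0.00171036) = 78.9814, so SD = 8.887.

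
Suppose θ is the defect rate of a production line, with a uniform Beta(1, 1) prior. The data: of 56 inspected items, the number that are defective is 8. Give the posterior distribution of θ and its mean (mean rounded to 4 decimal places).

The binomial likelihood is conjugate to the Beta prior: with 8 successes and 48 failures, the posterior is Beta(1+8, 1+48) = Beta(9, 49).
Posterior mean = α/(α+β) = 9/58 = 0.1552.

Posterior: Beta(9, 49); mean ≈ 0.1552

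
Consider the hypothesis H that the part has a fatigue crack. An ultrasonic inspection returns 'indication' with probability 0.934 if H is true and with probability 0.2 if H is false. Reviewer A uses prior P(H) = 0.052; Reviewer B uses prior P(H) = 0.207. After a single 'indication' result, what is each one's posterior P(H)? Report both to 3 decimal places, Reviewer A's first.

Reviewer A: 0.204; Reviewer B: 0.549

P('+'|H) = 0.934, P('+'|¬H) = 0.2.
Reviewer A: numerator 0.934·0.052 = 0.048568; evidence = 0.048568+0.2·0.948 = 0.23817; posterior = 0.204.
Reviewer B: numerator 0.934·0.207 = 0.19334; evidence = 0.19334+0.2·0.793 = 0.35194; posterior = 0.549.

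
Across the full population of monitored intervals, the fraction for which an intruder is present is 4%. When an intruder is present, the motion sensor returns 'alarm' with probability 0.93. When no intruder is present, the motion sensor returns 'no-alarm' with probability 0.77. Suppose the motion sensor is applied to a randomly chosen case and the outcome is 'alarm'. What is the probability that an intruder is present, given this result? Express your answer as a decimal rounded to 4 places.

Write H for 'an intruder is present'. Prior odds H:¬H = 0.04/0.96 = 0.041667. For the 'alarm' outcome, the likelihood ratio is 0.93/0.23 = 4.0435.
Posterior odds = 0.041667 × 4.0435 = 0.16848, so P(H|E) = 0.16848/(1+0.16848) = 0.1442.

P(H | E) ≈ 0.1442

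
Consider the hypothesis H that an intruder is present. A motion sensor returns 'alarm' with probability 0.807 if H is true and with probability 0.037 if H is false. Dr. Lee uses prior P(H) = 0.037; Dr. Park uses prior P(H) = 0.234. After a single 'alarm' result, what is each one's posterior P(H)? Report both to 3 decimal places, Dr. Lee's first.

Dr. Lee: 0.456; Dr. Park: 0.869

P('+'|H) = 0.807, P('+'|¬H) = 0.037.
Dr. Lee: numerator 0.807·0.037 = 0.029859; evidence = 0.029859+0.037·0.963 = 0.065490; posterior = 0.456.
Dr. Park: numerator 0.807·0.234 = 0.18884; evidence = 0.18884+0.037·0.766 = 0.21718; posterior = 0.869.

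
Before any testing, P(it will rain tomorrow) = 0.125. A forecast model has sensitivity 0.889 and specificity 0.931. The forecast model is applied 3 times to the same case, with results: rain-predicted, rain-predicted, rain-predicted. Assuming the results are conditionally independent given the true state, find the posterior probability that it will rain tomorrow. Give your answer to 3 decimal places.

Let H be the event that it will rain tomorrow; start with P(H) = 0.125. P('rain-predicted'|H) = 0.889, P('rain-predicted'|¬H) = 0.069.
Update on result 1 ('rain-predicted'): P(H) ← 0.889·0.1250 / (0.889·0.1250 + 0.069·0.8750) = 0.11113/0.17150 = 0.6480.
Update on result 2 ('rain-predicted'): P(H) ← 0.889·0.6480 / (0.889·0.6480 + 0.069·0.3520) = 0.57604/0.60033 = 0.9595.
Update on result 3 ('rain-predicted'): P(H) ← 0.889·0.9595 / (0.889·0.9595 + 0.069·0.0405) = 0.85303/0.85582 = 0.9967.

Posterior P(H) ≈ 0.997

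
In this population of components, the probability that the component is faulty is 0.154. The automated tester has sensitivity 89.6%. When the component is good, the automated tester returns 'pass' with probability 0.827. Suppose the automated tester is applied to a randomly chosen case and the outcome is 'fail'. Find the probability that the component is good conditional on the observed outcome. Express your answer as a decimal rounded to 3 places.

Write H for 'the component is faulty'. Prior odds H:¬H = 0.154/0.846 = 0.18203. For the 'fail' outcome, the likelihood ratio is 0.896/0.173 = 5.1792.
Posterior odds = 0.18203 × 5.1792 = 0.94278, so P(H|E) = 0.94278/(1+0.94278) = 0.485. Then P(¬H|E) = 1 − 0.485 = 0.515.

P(¬H | E) ≈ 0.515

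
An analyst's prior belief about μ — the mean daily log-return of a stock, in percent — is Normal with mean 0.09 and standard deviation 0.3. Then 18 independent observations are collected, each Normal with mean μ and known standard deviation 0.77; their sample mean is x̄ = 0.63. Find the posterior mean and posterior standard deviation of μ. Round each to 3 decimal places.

With known σ, the Normal prior is conjugate. Weight on the data is w = (n/σ²)/(n/σ² + 1/τ₀²) = 30.3593/(30.3593+11.1111) = 0.73207.
Posterior mean = w·x̄ + (1−w)·μ₀ = 0.73207·0.63 + 0.26793·0.09 = 0.485. Posterior variance = 1/(30.3593+11.1111) = 0.0241136, so SD = 0.155.

Posterior mean ≈ 0.485; posterior SD ≈ 0.155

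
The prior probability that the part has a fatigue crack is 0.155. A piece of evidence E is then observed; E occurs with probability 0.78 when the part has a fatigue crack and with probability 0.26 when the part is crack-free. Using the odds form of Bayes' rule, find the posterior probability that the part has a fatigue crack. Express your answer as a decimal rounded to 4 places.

Posterior probability ≈ 0.3550

Prior odds = 0.155/(1−0.155) = 0.18343. In log-odds, ln(0.18343) = -1.6959.
Add log likelihood ratio: ln(3.0000) = 1.0986.
Posterior log-odds = -0.59730, so posterior odds = exp(-0.59730) = 0.55030. Converting, P(H|E) = 0.55030/1.5503 = 0.3550.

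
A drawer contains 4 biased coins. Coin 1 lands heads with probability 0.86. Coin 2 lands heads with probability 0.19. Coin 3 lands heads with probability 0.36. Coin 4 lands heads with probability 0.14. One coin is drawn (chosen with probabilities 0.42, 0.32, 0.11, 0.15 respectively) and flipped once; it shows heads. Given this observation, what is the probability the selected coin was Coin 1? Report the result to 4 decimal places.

Posterior probability ≈ 0.7484

P(heads|C1) = 0.86; P(heads|C2) = 0.19; P(heads|C3) = 0.36; P(heads|C4) = 0.14.
Prior × likelihood for each source: 0.42·0.86=0.3612, 0.32·0.19=0.06080, 0.11·0.36=0.03960, 0.15·0.14=0.02100. Summing gives P(heads) = 0.48260.
P(Coin 1 | heads) = 0.3612 / 0.48260 = 0.7484.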